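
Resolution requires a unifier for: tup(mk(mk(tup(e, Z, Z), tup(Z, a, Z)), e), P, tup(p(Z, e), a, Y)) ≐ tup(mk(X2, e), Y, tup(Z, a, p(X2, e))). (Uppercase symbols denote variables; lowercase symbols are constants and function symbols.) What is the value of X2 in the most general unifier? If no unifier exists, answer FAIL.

Decompose tup/3: mk(mk(tup(e, Z, Z), tup(Z, a, Z)), e) ≐ mk(X2, e),  P ≐ Y,  tup(p(Z, e), a, Y) ≐ tup(Z, a, p(X2, e)).
Decompose mk/2: mk(tup(e, Z, Z), tup(Z, a, Z)) ≐ X2,  e ≐ e.
Bind X2 := mk(tup(e, Z, Z), tup(Z, a, Z)); substituting into the one remaining equation that mentions X2 gives: tup(p(Z, e), a, Y) ≐ tup(Z, a, p(mk(tup(e, Z, Z), tup(Z, a, Z)), e)).
Delete trivial equation e ≐ e.
Bind P := Y; no other remaining equation mentions P.
Decompose tup/3: p(Z, e) ≐ Z,  a ≐ a,  Y ≐ p(mk(tup(e, Z, Z), tup(Z, a, Z)), e).
Occurs check fails: Z occurs in p(Z, e); the equation Z ≐ p(Z, e) has no finite solution.

FAIL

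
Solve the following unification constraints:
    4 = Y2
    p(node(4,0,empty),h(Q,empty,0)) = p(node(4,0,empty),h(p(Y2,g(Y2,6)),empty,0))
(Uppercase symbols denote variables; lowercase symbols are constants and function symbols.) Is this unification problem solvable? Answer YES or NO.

YES

Bind Y2 := 4; substituting into the remaining equation gives: p(node(4,0,empty),h(Q,empty,0)) = p(node(4,0,empty),h(p(4,g(4,6)),empty,0)).
Decompose p/2: node(4,0,empty) = node(4,0,empty),  h(Q,empty,0) = h(p(4,g(4,6)),empty,0).
Delete trivial equation node(4,0,empty) = node(4,0,empty).
Decompose h/3: Q = p(4,g(4,6)),  empty = empty,  0 = 0.
Bind Q := p(4,g(4,6)); no other remaining equation mentions Q.
Delete trivial equation empty = empty.
Delete trivial equation 0 = 0.
No equations remain and no clash or occurs-check failure arose, so a unifier exists.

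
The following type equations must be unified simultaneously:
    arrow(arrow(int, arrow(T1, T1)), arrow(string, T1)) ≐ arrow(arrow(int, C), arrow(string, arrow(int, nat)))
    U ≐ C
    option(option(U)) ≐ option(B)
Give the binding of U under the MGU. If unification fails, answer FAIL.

Decompose arrow/2: arrow(int, arrow(T1, T1)) ≐ arrow(int, C),  arrow(string, T1) ≐ arrow(string, arrow(int, nat)).
Decompose arrow/2: int ≐ int,  arrow(T1, T1) ≐ C.
Delete trivial equation int ≐ int.
Bind C := arrow(T1, T1); substituting into the one remaining equation that mentions C gives: U ≐ arrow(T1, T1).
Decompose arrow/2: string ≐ string,  T1 ≐ arrow(int, nat).
Delete trivial equation string ≐ string.
Bind T1 := arrow(int, nat); substituting into the one remaining equation that mentions T1 gives: U ≐ arrow(arrow(int, nat), arrow(int, nat)). Substituting into the earlier binding gives C := arrow(arrow(int, nat), arrow(int, nat)).
Bind U := arrow(arrow(int, nat), arrow(int, nat)); substituting into the remaining equation gives: option(option(arrow(arrow(int, nat), arrow(int, nat)))) ≐ option(B).
Decompose option/1: option(arrow(arrow(int, nat), arrow(int, nat))) ≐ B.
Bind B := option(arrow(arrow(int, nat), arrow(int, nat))).
MGU = { C ↦ arrow(arrow(int, nat), arrow(int, nat)), T1 ↦ arrow(int, nat), U ↦ arrow(arrow(int, nat), arrow(int, nat)), B ↦ option(arrow(arrow(int, nat), arrow(int, nat))) }, so U ↦ arrow(arrow(int, nat), arrow(int, nat)).

arrow(arrow(int, nat), arrow(int, nat))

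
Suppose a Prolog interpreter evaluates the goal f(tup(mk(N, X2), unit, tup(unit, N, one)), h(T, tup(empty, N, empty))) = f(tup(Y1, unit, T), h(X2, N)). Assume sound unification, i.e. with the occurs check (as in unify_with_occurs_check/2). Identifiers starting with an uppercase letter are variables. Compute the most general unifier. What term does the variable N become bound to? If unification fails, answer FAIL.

Decompose f/2: tup(mk(N, X2), unit, tup(unit, N, one)) = tup(Y1, unit, T),  h(T, tup(empty, N, empty)) = h(X2, N).
Decompose tup/3: mk(N, X2) = Y1,  unit = unit,  tup(unit, N, one) = T.
Bind Y1 := mk(N, X2); no other remaining equation mentions Y1.
Delete trivial equation unit = unit.
Bind T := tup(unit, N, one); substituting into the remaining equation gives: h(tup(unit, N, one), tup(empty, N, empty)) = h(X2, N).
Decompose h/2: tup(unit, N, one) = X2,  tup(empty, N, empty) = N.
Bind X2 := tup(unit, N, one); no other remaining equation mentions X2. Substituting into the earlier binding gives Y1 := mk(N, tup(unit, N, one)).
Occurs check fails: N occurs in tup(empty, N, empty); the equation N = tup(empty, N, empty) has no finite solution.

FAIL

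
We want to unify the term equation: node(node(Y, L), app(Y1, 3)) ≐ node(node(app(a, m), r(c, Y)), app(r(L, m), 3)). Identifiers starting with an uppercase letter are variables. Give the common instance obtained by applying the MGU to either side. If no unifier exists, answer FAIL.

node(node(app(a, m), r(c, app(a, m))), app(r(r(c, app(a, m)), m), 3))

Decompose node/2: node(Y, L) ≐ node(app(a, m), r(c, Y)),  app(Y1, 3) ≐ app(r(L, m), 3).
Decompose node/2: Y ≐ app(a, m),  L ≐ r(c, Y).
Bind Y := app(a, m); substituting into the one remaining equation that mentions Y gives: L ≐ r(c, app(a, m)).
Bind L := r(c, app(a, m)); substituting into the remaining equation gives: app(Y1, 3) ≐ app(r(r(c, app(a, m)), m), 3).
Decompose app/2: Y1 ≐ r(r(c, app(a, m)), m),  3 ≐ 3.
Bind Y1 := r(r(c, app(a, m)), m); no other remaining equation mentions Y1.
Delete trivial equation 3 ≐ 3.
Applying the MGU to either side gives node(node(app(a, m), r(c, app(a, m))), app(r(r(c, app(a, m)), m), 3)).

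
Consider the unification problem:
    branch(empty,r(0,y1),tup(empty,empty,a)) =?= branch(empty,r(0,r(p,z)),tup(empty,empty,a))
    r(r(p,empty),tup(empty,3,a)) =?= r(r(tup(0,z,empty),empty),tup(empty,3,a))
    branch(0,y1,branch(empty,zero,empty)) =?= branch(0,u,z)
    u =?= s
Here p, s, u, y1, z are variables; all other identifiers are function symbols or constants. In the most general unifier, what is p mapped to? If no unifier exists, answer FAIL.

Decompose branch/3: empty =?= empty,  r(0,y1) =?= r(0,r(p,z)),  tup(empty,empty,a) =?= tup(empty,empty,a).
Delete trivial equation empty =?= empty.
Decompose r/2: 0 =?= 0,  y1 =?= r(p,z).
Delete trivial equation 0 =?= 0.
Bind y1 := r(p,z); substituting into the one remaining equation that mentions y1 gives: branch(0,r(p,z),branch(empty,zero,empty)) =?= branch(0,u,z).
Delete trivial equation tup(empty,empty,a) =?= tup(empty,empty,a).
Decompose r/2: r(p,empty) =?= r(tup(0,z,empty),empty),  tup(empty,3,a) =?= tup(empty,3,a).
Decompose r/2: p =?= tup(0,z,empty),  empty =?= empty.
Bind p := tup(0,z,empty); substituting into the one remaining equation that mentions p gives: branch(0,r(tup(0,z,empty),z),branch(empty,zero,empty)) =?= branch(0,u,z). Substituting into the earlier binding gives y1 := r(tup(0,z,empty),z).
Delete trivial equation empty =?= empty.
Delete trivial equation tup(empty,3,a) =?= tup(empty,3,a).
Decompose branch/3: 0 =?= 0,  r(tup(0,z,empty),z) =?= u,  branch(empty,zero,empty) =?= z.
Delete trivial equation 0 =?= 0.
Bind u := r(tup(0,z,empty),z); substituting into the one remaining equation that mentions u gives: r(tup(0,z,empty),z) =?= s.
Bind z := branch(empty,zero,empty); substituting into the remaining equation gives: r(tup(0,branch(empty,zero,empty),empty),branch(empty,zero,empty)) =?= s. Substituting into the earlier bindings gives y1 := r(tup(0,branch(empty,zero,empty),empty),branch(empty,zero,empty)), p := tup(0,branch(empty,zero,empty),empty), u := r(tup(0,branch(empty,zero,empty),empty),branch(empty,zero,empty)).
Bind s := r(tup(0,branch(empty,zero,empty),empty),branch(empty,zero,empty)).
MGU = { y1 := r(tup(0,branch(empty,zero,empty),empty),branch(empty,zero,empty)), p := tup(0,branch(empty,zero,empty),empty), u := r(tup(0,branch(empty,zero,empty),empty),branch(empty,zero,empty)), z := branch(empty,zero,empty), s := r(tup(0,branch(empty,zero,empty),empty),branch(empty,zero,empty)) }, so p := tup(0,branch(empty,zero,empty),empty).

tup(0,branch(empty,zero,empty),empty)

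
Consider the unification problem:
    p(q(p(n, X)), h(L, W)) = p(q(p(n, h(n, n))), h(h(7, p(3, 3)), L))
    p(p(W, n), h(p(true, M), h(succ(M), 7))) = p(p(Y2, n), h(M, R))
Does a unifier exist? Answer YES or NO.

Decompose p/2: q(p(n, X)) = q(p(n, h(n, n))),  h(L, W) = h(h(7, p(3, 3)), L).
Decompose q/1: p(n, X) = p(n, h(n, n)).
Decompose p/2: n = n,  X = h(n, n).
Delete trivial equation n = n.
Bind X := h(n, n); no other remaining equation mentions X.
Decompose h/2: L = h(7, p(3, 3)),  W = L.
Bind L := h(7, p(3, 3)); substituting into the one remaining equation that mentions L gives: W = h(7, p(3, 3)).
Bind W := h(7, p(3, 3)); substituting into the remaining equation gives: p(p(h(7, p(3, 3)), n), h(p(true, M), h(succ(M), 7))) = p(p(Y2, n), h(M, R)).
Decompose p/2: p(h(7, p(3, 3)), n) = p(Y2, n),  h(p(true, M), h(succ(M), 7)) = h(M, R).
Decompose p/2: h(7, p(3, 3)) = Y2,  n = n.
Bind Y2 := h(7, p(3, 3)); no other remaining equation mentions Y2.
Delete trivial equation n = n.
Decompose h/2: p(true, M) = M,  h(succ(M), 7) = R.
Occurs check fails: M occurs in p(true, M); the equation M = p(true, M) has no finite solution.

NO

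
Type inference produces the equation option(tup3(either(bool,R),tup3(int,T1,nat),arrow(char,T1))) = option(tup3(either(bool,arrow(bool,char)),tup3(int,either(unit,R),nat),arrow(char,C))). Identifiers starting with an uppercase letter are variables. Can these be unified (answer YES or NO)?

Decompose option/1: tup3(either(bool,R),tup3(int,T1,nat),arrow(char,T1)) = tup3(either(bool,arrow(bool,char)),tup3(int,either(unit,R),nat),arrow(char,C)).
Decompose tup3/3: either(bool,R) = either(bool,arrow(bool,char)),  tup3(int,T1,nat) = tup3(int,either(unit,R),nat),  arrow(char,T1) = arrow(char,C).
Decompose either/2: bool = bool,  R = arrow(bool,char).
Delete trivial equation bool = bool.
Bind R := arrow(bool,char); substituting into the one remaining equation that mentions R gives: tup3(int,T1,nat) = tup3(int,either(unit,arrow(bool,char)),nat).
Decompose tup3/3: int = int,  T1 = either(unit,arrow(bool,char)),  nat = nat.
Delete trivial equation int = int.
Bind T1 := either(unit,arrow(bool,char)); substituting into the one remaining equation that mentions T1 gives: arrow(char,either(unit,arrow(bool,char))) = arrow(char,C).
Delete trivial equation nat = nat.
Decompose arrow/2: char = char,  either(unit,arrow(bool,char)) = C.
Delete trivial equation char = char.
Bind C := either(unit,arrow(bool,char)).
No equations remain and no clash or occurs-check failure arose, so a unifier exists.

YES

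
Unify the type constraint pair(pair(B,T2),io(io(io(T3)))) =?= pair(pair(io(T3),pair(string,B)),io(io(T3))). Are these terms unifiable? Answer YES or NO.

Decompose pair/2: pair(B,T2) =?= pair(io(T3),pair(string,B)),  io(io(io(T3))) =?= io(io(T3)).
Decompose pair/2: B =?= io(T3),  T2 =?= pair(string,B).
Bind B := io(T3); substituting into the one remaining equation that mentions B gives: T2 =?= pair(string,io(T3)).
Bind T2 := pair(string,io(T3)); no other remaining equation mentions T2.
Decompose io/1: io(io(T3)) =?= io(T3).
Decompose io/1: io(T3) =?= T3.
Occurs check fails: T3 occurs in io(T3); the equation T3 =?= io(T3) has no finite solution.

NO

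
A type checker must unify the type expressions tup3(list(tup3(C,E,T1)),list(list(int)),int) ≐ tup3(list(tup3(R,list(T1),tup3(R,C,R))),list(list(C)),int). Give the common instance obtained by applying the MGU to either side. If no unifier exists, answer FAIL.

Decompose tup3/3: list(tup3(C,E,T1)) ≐ list(tup3(R,list(T1),tup3(R,C,R))),  list(list(int)) ≐ list(list(C)),  int ≐ int.
Decompose list/1: tup3(C,E,T1) ≐ tup3(R,list(T1),tup3(R,C,R)).
Decompose tup3/3: C ≐ R,  E ≐ list(T1),  T1 ≐ tup3(R,C,R).
Bind C := R; substituting into the 2 remaining equations that mention C gives: T1 ≐ tup3(R,R,R),  list(list(int)) ≐ list(list(R)).
Bind E := list(T1); no other remaining equation mentions E.
Bind T1 := tup3(R,R,R); no other remaining equation mentions T1. Substituting into the earlier binding gives E := list(tup3(R,R,R)).
Decompose list/1: list(int) ≐ list(R).
Decompose list/1: int ≐ R.
Bind R := int; no other remaining equation mentions R. Substituting into the earlier bindings gives C := int, E := list(tup3(int,int,int)), T1 := tup3(int,int,int).
Delete trivial equation int ≐ int.
Applying the MGU to either side gives tup3(list(tup3(int,list(tup3(int,int,int)),tup3(int,int,int))),list(list(int)),int).

tup3(list(tup3(int,list(tup3(int,int,int)),tup3(int,int,int))),list(list(int)),int)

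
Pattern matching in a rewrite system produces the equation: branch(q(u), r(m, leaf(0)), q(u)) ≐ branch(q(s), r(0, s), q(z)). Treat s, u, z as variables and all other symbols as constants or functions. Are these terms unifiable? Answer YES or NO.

NO

Decompose branch/3: q(u) ≐ q(s),  r(m, leaf(0)) ≐ r(0, s),  q(u) ≐ q(z).
Decompose q/1: u ≐ s.
Bind u := s; substituting into the one remaining equation that mentions u gives: q(s) ≐ q(z).
Decompose r/2: m ≐ 0,  leaf(0) ≐ s.
Clash: constants m and 0 differ; no unifier exists.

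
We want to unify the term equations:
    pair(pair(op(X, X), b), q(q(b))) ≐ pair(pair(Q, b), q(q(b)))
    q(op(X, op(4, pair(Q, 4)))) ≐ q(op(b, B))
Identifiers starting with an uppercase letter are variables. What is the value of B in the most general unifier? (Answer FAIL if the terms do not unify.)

Decompose pair/2: pair(op(X, X), b) ≐ pair(Q, b),  q(q(b)) ≐ q(q(b)).
Decompose pair/2: op(X, X) ≐ Q,  b ≐ b.
Bind Q := op(X, X); substituting into the one remaining equation that mentions Q gives: q(op(X, op(4, pair(op(X, X), 4)))) ≐ q(op(b, B)).
Delete trivial equation b ≐ b.
Delete trivial equation q(q(b)) ≐ q(q(b)).
Decompose q/1: op(X, op(4, pair(op(X, X), 4))) ≐ op(b, B).
Decompose op/2: X ≐ b,  op(4, pair(op(X, X), 4)) ≐ B.
Bind X := b; substituting into the remaining equation gives: op(4, pair(op(b, b), 4)) ≐ B. Substituting into the earlier binding gives Q := op(b, b).
Bind B := op(4, pair(op(b, b), 4)).
MGU = { Q := op(b, b), X := b, B := op(4, pair(op(b, b), 4)) }, so B := op(4, pair(op(b, b), 4)).

op(4, pair(op(b, b), 4))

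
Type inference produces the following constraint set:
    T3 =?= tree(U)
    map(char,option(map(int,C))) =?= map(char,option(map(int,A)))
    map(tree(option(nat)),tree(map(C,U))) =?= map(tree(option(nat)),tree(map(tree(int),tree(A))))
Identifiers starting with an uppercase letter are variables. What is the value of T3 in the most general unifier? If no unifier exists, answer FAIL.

tree(tree(tree(int)))

Bind T3 := tree(U); no other remaining equation mentions T3.
Decompose map/2: char =?= char,  option(map(int,C)) =?= option(map(int,A)).
Delete trivial equation char =?= char.
Decompose option/1: map(int,C) =?= map(int,A).
Decompose map/2: int =?= int,  C =?= A.
Delete trivial equation int =?= int.
Bind C := A; substituting into the remaining equation gives: map(tree(option(nat)),tree(map(A,U))) =?= map(tree(option(nat)),tree(map(tree(int),tree(A)))).
Decompose map/2: tree(option(nat)) =?= tree(option(nat)),  tree(map(A,U)) =?= tree(map(tree(int),tree(A))).
Delete trivial equation tree(option(nat)) =?= tree(option(nat)).
Decompose tree/1: map(A,U) =?= map(tree(int),tree(A)).
Decompose map/2: A =?= tree(int),  U =?= tree(A).
Bind A := tree(int); substituting into the remaining equation gives: U =?= tree(tree(int)). Substituting into the earlier binding gives C := tree(int).
Bind U := tree(tree(int)). Substituting into the earlier binding gives T3 := tree(tree(tree(int))).
MGU = { T3 -> tree(tree(tree(int))), C -> tree(int), A -> tree(int), U -> tree(tree(int)) }, so T3 -> tree(tree(tree(int))).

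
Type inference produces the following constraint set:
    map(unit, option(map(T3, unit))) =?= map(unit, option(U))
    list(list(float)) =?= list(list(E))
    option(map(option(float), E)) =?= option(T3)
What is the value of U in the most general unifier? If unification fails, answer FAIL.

Decompose map/2: unit =?= unit,  option(map(T3, unit)) =?= option(U).
Delete trivial equation unit =?= unit.
Decompose option/1: map(T3, unit) =?= U.
Bind U := map(T3, unit); no other remaining equation mentions U.
Decompose list/1: list(float) =?= list(E).
Decompose list/1: float =?= E.
Bind E := float; substituting into the remaining equation gives: option(map(option(float), float)) =?= option(T3).
Decompose option/1: map(option(float), float) =?= T3.
Bind T3 := map(option(float), float). Substituting into the earlier binding gives U := map(map(option(float), float), unit).
MGU = { U ↦ map(map(option(float), float), unit), E ↦ float, T3 ↦ map(option(float), float) }, so U ↦ map(map(option(float), float), unit).

map(map(option(float), float), unit)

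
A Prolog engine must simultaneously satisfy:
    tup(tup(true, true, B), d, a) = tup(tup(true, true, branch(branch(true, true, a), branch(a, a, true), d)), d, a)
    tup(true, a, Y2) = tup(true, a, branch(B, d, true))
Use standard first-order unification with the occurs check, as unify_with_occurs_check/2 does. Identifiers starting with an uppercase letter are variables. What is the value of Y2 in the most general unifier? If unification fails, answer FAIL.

Decompose tup/3: tup(true, true, B) = tup(true, true, branch(branch(true, true, a), branch(a, a, true), d)),  d = d,  a = a.
Decompose tup/3: true = true,  true = true,  B = branch(branch(true, true, a), branch(a, a, true), d).
Delete trivial equation true = true.
Delete trivial equation true = true.
Bind B := branch(branch(true, true, a), branch(a, a, true), d); substituting into the one remaining equation that mentions B gives: tup(true, a, Y2) = tup(true, a, branch(branch(branch(true, true, a), branch(a, a, true), d), d, true)).
Delete trivial equation d = d.
Delete trivial equation a = a.
Decompose tup/3: true = true,  a = a,  Y2 = branch(branch(branch(true, true, a), branch(a, a, true), d), d, true).
Delete trivial equation true = true.
Delete trivial equation a = a.
Bind Y2 := branch(branch(branch(true, true, a), branch(a, a, true), d), d, true).
MGU = { B -> branch(branch(true, true, a), branch(a, a, true), d), Y2 -> branch(branch(branch(true, true, a), branch(a, a, true), d), d, true) }, so Y2 -> branch(branch(branch(true, true, a), branch(a, a, true), d), d, true).

branch(branch(branch(true, true, a), branch(a, a, true), d), d, true)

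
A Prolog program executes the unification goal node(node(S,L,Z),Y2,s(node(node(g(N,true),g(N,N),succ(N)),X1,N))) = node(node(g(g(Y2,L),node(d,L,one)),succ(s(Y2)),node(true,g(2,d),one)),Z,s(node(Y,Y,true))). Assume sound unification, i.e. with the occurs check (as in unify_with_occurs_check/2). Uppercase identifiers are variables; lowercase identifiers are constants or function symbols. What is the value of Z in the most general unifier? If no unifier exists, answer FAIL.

Decompose node/3: node(S,L,Z) = node(g(g(Y2,L),node(d,L,one)),succ(s(Y2)),node(true,g(2,d),one)),  Y2 = Z,  s(node(node(g(N,true),g(N,N),succ(N)),X1,N)) = s(node(Y,Y,true)).
Decompose node/3: S = g(g(Y2,L),node(d,L,one)),  L = succ(s(Y2)),  Z = node(true,g(2,d),one).
Bind S := g(g(Y2,L),node(d,L,one)); no other remaining equation mentions S.
Bind L := succ(s(Y2)); no other remaining equation mentions L. Substituting into the earlier binding gives S := g(g(Y2,succ(s(Y2))),node(d,succ(s(Y2)),one)).
Bind Z := node(true,g(2,d),one); substituting into the one remaining equation that mentions Z gives: Y2 = node(true,g(2,d),one).
Bind Y2 := node(true,g(2,d),one); no other remaining equation mentions Y2. Substituting into the earlier bindings gives S := g(g(node(true,g(2,d),one),succ(s(node(true,g(2,d),one)))),node(d,succ(s(node(true,g(2,d),one))),one)), L := succ(s(node(true,g(2,d),one))).
Decompose s/1: node(node(g(N,true),g(N,N),succ(N)),X1,N) = node(Y,Y,true).
Decompose node/3: node(g(N,true),g(N,N),succ(N)) = Y,  X1 = Y,  N = true.
Bind Y := node(g(N,true),g(N,N),succ(N)); substituting into the one remaining equation that mentions Y gives: X1 = node(g(N,true),g(N,N),succ(N)).
Bind X1 := node(g(N,true),g(N,N),succ(N)); no other remaining equation mentions X1.
Bind N := true. Substituting into the earlier bindings gives Y := node(g(true,true),g(true,true),succ(true)), X1 := node(g(true,true),g(true,true),succ(true)).
MGU = { S -> g(g(node(true,g(2,d),one),succ(s(node(true,g(2,d),one)))),node(d,succ(s(node(true,g(2,d),one))),one)), L -> succ(s(node(true,g(2,d),one))), Z -> node(true,g(2,d),one), Y2 -> node(true,g(2,d),one), Y -> node(g(true,true),g(true,true),succ(true)), X1 -> node(g(true,true),g(true,true),succ(true)), N -> true }, so Z -> node(true,g(2,d),one).

node(true,g(2,d),one)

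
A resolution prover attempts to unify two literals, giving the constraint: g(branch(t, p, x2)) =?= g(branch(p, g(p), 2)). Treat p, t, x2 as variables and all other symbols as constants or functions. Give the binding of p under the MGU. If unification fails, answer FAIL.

Decompose g/1: branch(t, p, x2) =?= branch(p, g(p), 2).
Decompose branch/3: t =?= p,  p =?= g(p),  x2 =?= 2.
Bind t := p; no other remaining equation mentions t.
Occurs check fails: p occurs in g(p); the equation p =?= g(p) has no finite solution.

FAIL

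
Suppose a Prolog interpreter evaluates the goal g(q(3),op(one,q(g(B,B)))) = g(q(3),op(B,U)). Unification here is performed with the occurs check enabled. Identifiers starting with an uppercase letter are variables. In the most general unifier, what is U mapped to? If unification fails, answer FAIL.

Decompose g/2: q(3) = q(3),  op(one,q(g(B,B))) = op(B,U).
Delete trivial equation q(3) = q(3).
Decompose op/2: one = B,  q(g(B,B)) = U.
Bind B := one; substituting into the remaining equation gives: q(g(one,one)) = U.
Bind U := q(g(one,one)).
MGU = { B ↦ one, U ↦ q(g(one,one)) }, so U ↦ q(g(one,one)).

q(g(one,one))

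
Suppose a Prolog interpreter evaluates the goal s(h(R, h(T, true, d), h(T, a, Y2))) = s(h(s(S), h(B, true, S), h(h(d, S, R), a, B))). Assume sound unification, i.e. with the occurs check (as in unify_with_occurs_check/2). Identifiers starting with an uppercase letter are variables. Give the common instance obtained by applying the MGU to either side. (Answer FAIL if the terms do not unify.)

s(h(s(d), h(h(d, d, s(d)), true, d), h(h(d, d, s(d)), a, h(d, d, s(d)))))

Decompose s/1: h(R, h(T, true, d), h(T, a, Y2)) = h(s(S), h(B, true, S), h(h(d, S, R), a, B)).
Decompose h/3: R = s(S),  h(T, true, d) = h(B, true, S),  h(T, a, Y2) = h(h(d, S, R), a, B).
Bind R := s(S); substituting into the one remaining equation that mentions R gives: h(T, a, Y2) = h(h(d, S, s(S)), a, B).
Decompose h/3: T = B,  true = true,  d = S.
Bind T := B; substituting into the one remaining equation that mentions T gives: h(B, a, Y2) = h(h(d, S, s(S)), a, B).
Delete trivial equation true = true.
Bind S := d; substituting into the remaining equation gives: h(B, a, Y2) = h(h(d, d, s(d)), a, B). Substituting into the earlier binding gives R := s(d).
Decompose h/3: B = h(d, d, s(d)),  a = a,  Y2 = B.
Bind B := h(d, d, s(d)); substituting into the one remaining equation that mentions B gives: Y2 = h(d, d, s(d)). Substituting into the earlier binding gives T := h(d, d, s(d)).
Delete trivial equation a = a.
Bind Y2 := h(d, d, s(d)).
Applying the MGU to either side gives s(h(s(d), h(h(d, d, s(d)), true, d), h(h(d, d, s(d)), a, h(d, d, s(d))))).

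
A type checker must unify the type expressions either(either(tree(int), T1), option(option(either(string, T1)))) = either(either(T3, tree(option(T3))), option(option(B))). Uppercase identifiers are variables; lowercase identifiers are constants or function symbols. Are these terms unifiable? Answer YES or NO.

Decompose either/2: either(tree(int), T1) = either(T3, tree(option(T3))),  option(option(either(string, T1))) = option(option(B)).
Decompose either/2: tree(int) = T3,  T1 = tree(option(T3)).
Bind T3 := tree(int); substituting into the one remaining equation that mentions T3 gives: T1 = tree(option(tree(int))).
Bind T1 := tree(option(tree(int))); substituting into the remaining equation gives: option(option(either(string, tree(option(tree(int)))))) = option(option(B)).
Decompose option/1: option(either(string, tree(option(tree(int))))) = option(B).
Decompose option/1: either(string, tree(option(tree(int)))) = B.
Bind B := either(string, tree(option(tree(int)))).
No equations remain and no clash or occurs-check failure arose, so a unifier exists.

YES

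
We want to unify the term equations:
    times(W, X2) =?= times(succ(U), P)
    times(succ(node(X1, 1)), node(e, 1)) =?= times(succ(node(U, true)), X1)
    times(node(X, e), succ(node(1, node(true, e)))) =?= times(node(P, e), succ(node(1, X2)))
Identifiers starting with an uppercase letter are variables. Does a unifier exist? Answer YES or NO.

Decompose times/2: W =?= succ(U),  X2 =?= P.
Bind W := succ(U); no other remaining equation mentions W.
Bind X2 := P; substituting into the one remaining equation that mentions X2 gives: times(node(X, e), succ(node(1, node(true, e)))) =?= times(node(P, e), succ(node(1, P))).
Decompose times/2: succ(node(X1, 1)) =?= succ(node(U, true)),  node(e, 1) =?= X1.
Decompose succ/1: node(X1, 1) =?= node(U, true).
Decompose node/2: X1 =?= U,  1 =?= true.
Bind X1 := U; substituting into the one remaining equation that mentions X1 gives: node(e, 1) =?= U.
Clash: constants 1 and true differ; no unifier exists.

NO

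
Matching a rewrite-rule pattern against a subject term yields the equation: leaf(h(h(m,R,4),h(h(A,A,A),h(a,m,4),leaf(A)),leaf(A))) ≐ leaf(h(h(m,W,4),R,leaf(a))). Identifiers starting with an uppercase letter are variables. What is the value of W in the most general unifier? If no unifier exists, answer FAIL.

Decompose leaf/1: h(h(m,R,4),h(h(A,A,A),h(a,m,4),leaf(A)),leaf(A)) ≐ h(h(m,W,4),R,leaf(a)).
Decompose h/3: h(m,R,4) ≐ h(m,W,4),  h(h(A,A,A),h(a,m,4),leaf(A)) ≐ R,  leaf(A) ≐ leaf(a).
Decompose h/3: m ≐ m,  R ≐ W,  4 ≐ 4.
Delete trivial equation m ≐ m.
Bind R := W; substituting into the one remaining equation that mentions R gives: h(h(A,A,A),h(a,m,4),leaf(A)) ≐ W.
Delete trivial equation 4 ≐ 4.
Bind W := h(h(A,A,A),h(a,m,4),leaf(A)); no other remaining equation mentions W. Substituting into the earlier binding gives R := h(h(A,A,A),h(a,m,4),leaf(A)).
Decompose leaf/1: A ≐ a.
Bind A := a. Substituting into the earlier bindings gives R := h(h(a,a,a),h(a,m,4),leaf(a)), W := h(h(a,a,a),h(a,m,4),leaf(a)).
MGU = { R -> h(h(a,a,a),h(a,m,4),leaf(a)), W -> h(h(a,a,a),h(a,m,4),leaf(a)), A -> a }, so W -> h(h(a,a,a),h(a,m,4),leaf(a)).

h(h(a,a,a),h(a,m,4),leaf(a))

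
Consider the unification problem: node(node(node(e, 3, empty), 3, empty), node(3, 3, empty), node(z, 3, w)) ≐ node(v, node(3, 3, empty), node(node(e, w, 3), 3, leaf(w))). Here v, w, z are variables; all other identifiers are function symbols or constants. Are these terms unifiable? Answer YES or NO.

NO

Decompose node/3: node(node(e, 3, empty), 3, empty) ≐ v,  node(3, 3, empty) ≐ node(3, 3, empty),  node(z, 3, w) ≐ node(node(e, w, 3), 3, leaf(w)).
Bind v := node(node(e, 3, empty), 3, empty); no other remaining equation mentions v.
Delete trivial equation node(3, 3, empty) ≐ node(3, 3, empty).
Decompose node/3: z ≐ node(e, w, 3),  3 ≐ 3,  w ≐ leaf(w).
Bind z := node(e, w, 3); no other remaining equation mentions z.
Delete trivial equation 3 ≐ 3.
Occurs check fails: w occurs in leaf(w); the equation w ≐ leaf(w) has no finite solution.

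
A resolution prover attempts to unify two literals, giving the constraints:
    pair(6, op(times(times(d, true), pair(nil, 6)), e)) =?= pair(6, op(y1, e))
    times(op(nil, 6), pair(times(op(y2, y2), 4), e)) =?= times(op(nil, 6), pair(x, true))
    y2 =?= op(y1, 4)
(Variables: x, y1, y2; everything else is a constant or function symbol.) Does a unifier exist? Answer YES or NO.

Decompose pair/2: 6 =?= 6,  op(times(times(d, true), pair(nil, 6)), e) =?= op(y1, e).
Delete trivial equation 6 =?= 6.
Decompose op/2: times(times(d, true), pair(nil, 6)) =?= y1,  e =?= e.
Bind y1 := times(times(d, true), pair(nil, 6)); substituting into the one remaining equation that mentions y1 gives: y2 =?= op(times(times(d, true), pair(nil, 6)), 4).
Delete trivial equation e =?= e.
Decompose times/2: op(nil, 6) =?= op(nil, 6),  pair(times(op(y2, y2), 4), e) =?= pair(x, true).
Delete trivial equation op(nil, 6) =?= op(nil, 6).
Decompose pair/2: times(op(y2, y2), 4) =?= x,  e =?= true.
Bind x := times(op(y2, y2), 4); no other remaining equation mentions x.
Clash: constants e and true differ; no unifier exists.

NO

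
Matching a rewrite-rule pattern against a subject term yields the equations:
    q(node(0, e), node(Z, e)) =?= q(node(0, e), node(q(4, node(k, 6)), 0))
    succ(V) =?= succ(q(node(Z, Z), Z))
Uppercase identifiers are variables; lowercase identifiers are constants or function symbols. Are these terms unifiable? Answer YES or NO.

Decompose q/2: node(0, e) =?= node(0, e),  node(Z, e) =?= node(q(4, node(k, 6)), 0).
Delete trivial equation node(0, e) =?= node(0, e).
Decompose node/2: Z =?= q(4, node(k, 6)),  e =?= 0.
Bind Z := q(4, node(k, 6)); substituting into the one remaining equation that mentions Z gives: succ(V) =?= succ(q(node(q(4, node(k, 6)), q(4, node(k, 6))), q(4, node(k, 6)))).
Clash: constants e and 0 differ; no unifier exists.

NO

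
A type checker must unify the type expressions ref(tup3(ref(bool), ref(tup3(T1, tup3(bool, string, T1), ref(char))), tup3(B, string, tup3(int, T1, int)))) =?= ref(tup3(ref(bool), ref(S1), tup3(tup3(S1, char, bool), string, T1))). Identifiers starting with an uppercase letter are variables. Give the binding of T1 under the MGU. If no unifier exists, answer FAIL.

Decompose ref/1: tup3(ref(bool), ref(tup3(T1, tup3(bool, string, T1), ref(char))), tup3(B, string, tup3(int, T1, int))) =?= tup3(ref(bool), ref(S1), tup3(tup3(S1, char, bool), string, T1)).
Decompose tup3/3: ref(bool) =?= ref(bool),  ref(tup3(T1, tup3(bool, string, T1), ref(char))) =?= ref(S1),  tup3(B, string, tup3(int, T1, int)) =?= tup3(tup3(S1, char, bool), string, T1).
Delete trivial equation ref(bool) =?= ref(bool).
Decompose ref/1: tup3(T1, tup3(bool, string, T1), ref(char)) =?= S1.
Bind S1 := tup3(T1, tup3(bool, string, T1), ref(char)); substituting into the remaining equation gives: tup3(B, string, tup3(int, T1, int)) =?= tup3(tup3(tup3(T1, tup3(bool, string, T1), ref(char)), char, bool), string, T1).
Decompose tup3/3: B =?= tup3(tup3(T1, tup3(bool, string, T1), ref(char)), char, bool),  string =?= string,  tup3(int, T1, int) =?= T1.
Bind B := tup3(tup3(T1, tup3(bool, string, T1), ref(char)), char, bool); no other remaining equation mentions B.
Delete trivial equation string =?= string.
Occurs check fails: T1 occurs in tup3(int, T1, int); the equation T1 =?= tup3(int, T1, int) has no finite solution.

FAIL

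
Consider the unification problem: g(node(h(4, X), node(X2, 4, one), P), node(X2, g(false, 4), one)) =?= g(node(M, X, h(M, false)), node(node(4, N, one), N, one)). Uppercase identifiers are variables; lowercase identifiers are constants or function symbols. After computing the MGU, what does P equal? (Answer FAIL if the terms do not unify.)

h(h(4, node(node(4, g(false, 4), one), 4, one)), false)

Decompose g/2: node(h(4, X), node(X2, 4, one), P) =?= node(M, X, h(M, false)),  node(X2, g(false, 4), one) =?= node(node(4, N, one), N, one).
Decompose node/3: h(4, X) =?= M,  node(X2, 4, one) =?= X,  P =?= h(M, false).
Bind M := h(4, X); substituting into the one remaining equation that mentions M gives: P =?= h(h(4, X), false).
Bind X := node(X2, 4, one); substituting into the one remaining equation that mentions X gives: P =?= h(h(4, node(X2, 4, one)), false). Substituting into the earlier binding gives M := h(4, node(X2, 4, one)).
Bind P := h(h(4, node(X2, 4, one)), false); no other remaining equation mentions P.
Decompose node/3: X2 =?= node(4, N, one),  g(false, 4) =?= N,  one =?= one.
Bind X2 := node(4, N, one); no other remaining equation mentions X2. Substituting into the earlier bindings gives M := h(4, node(node(4, N, one), 4, one)), X := node(node(4, N, one), 4, one), P := h(h(4, node(node(4, N, one), 4, one)), false).
Bind N := g(false, 4); no other remaining equation mentions N. Substituting into the earlier bindings gives M := h(4, node(node(4, g(false, 4), one), 4, one)), X := node(node(4, g(false, 4), one), 4, one), P := h(h(4, node(node(4, g(false, 4), one), 4, one)), false), X2 := node(4, g(false, 4), one).
Delete trivial equation one =?= one.
MGU = { M := h(4, node(node(4, g(false, 4), one), 4, one)), X := node(node(4, g(false, 4), one), 4, one), P := h(h(4, node(node(4, g(false, 4), one), 4, one)), false), X2 := node(4, g(false, 4), one), N := g(false, 4) }, so P := h(h(4, node(node(4, g(false, 4), one), 4, one)), false).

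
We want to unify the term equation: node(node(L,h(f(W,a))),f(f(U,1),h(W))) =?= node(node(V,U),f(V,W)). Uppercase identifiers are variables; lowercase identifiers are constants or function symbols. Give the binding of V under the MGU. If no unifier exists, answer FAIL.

FAIL

Decompose node/2: node(L,h(f(W,a))) =?= node(V,U),  f(f(U,1),h(W)) =?= f(V,W).
Decompose node/2: L =?= V,  h(f(W,a)) =?= U.
Bind L := V; no other remaining equation mentions L.
Bind U := h(f(W,a)); substituting into the remaining equation gives: f(f(h(f(W,a)),1),h(W)) =?= f(V,W).
Decompose f/2: f(h(f(W,a)),1) =?= V,  h(W) =?= W.
Bind V := f(h(f(W,a)),1); no other remaining equation mentions V. Substituting into the earlier binding gives L := f(h(f(W,a)),1).
Occurs check fails: W occurs in h(W); the equation W =?= h(W) has no finite solution.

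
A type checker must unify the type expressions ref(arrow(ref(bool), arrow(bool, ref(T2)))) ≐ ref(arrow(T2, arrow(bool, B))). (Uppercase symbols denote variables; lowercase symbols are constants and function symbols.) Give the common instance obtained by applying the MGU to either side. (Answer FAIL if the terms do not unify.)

ref(arrow(ref(bool), arrow(bool, ref(ref(bool)))))

Decompose ref/1: arrow(ref(bool), arrow(bool, ref(T2))) ≐ arrow(T2, arrow(bool, B)).
Decompose arrow/2: ref(bool) ≐ T2,  arrow(bool, ref(T2)) ≐ arrow(bool, B).
Bind T2 := ref(bool); substituting into the remaining equation gives: arrow(bool, ref(ref(bool))) ≐ arrow(bool, B).
Decompose arrow/2: bool ≐ bool,  ref(ref(bool)) ≐ B.
Delete trivial equation bool ≐ bool.
Bind B := ref(ref(bool)).
Applying the MGU to either side gives ref(arrow(ref(bool), arrow(bool, ref(ref(bool))))).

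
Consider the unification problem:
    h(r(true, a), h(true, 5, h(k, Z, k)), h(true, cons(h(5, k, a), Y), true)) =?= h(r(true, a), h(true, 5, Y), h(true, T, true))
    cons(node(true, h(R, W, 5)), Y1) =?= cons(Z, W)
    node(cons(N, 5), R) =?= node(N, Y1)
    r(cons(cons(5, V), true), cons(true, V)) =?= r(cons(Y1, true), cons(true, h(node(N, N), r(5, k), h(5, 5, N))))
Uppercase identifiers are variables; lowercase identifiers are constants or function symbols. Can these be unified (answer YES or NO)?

NO

Decompose h/3: r(true, a) =?= r(true, a),  h(true, 5, h(k, Z, k)) =?= h(true, 5, Y),  h(true, cons(h(5, k, a), Y), true) =?= h(true, T, true).
Delete trivial equation r(true, a) =?= r(true, a).
Decompose h/3: true =?= true,  5 =?= 5,  h(k, Z, k) =?= Y.
Delete trivial equation true =?= true.
Delete trivial equation 5 =?= 5.
Bind Y := h(k, Z, k); substituting into the one remaining equation that mentions Y gives: h(true, cons(h(5, k, a), h(k, Z, k)), true) =?= h(true, T, true).
Decompose h/3: true =?= true,  cons(h(5, k, a), h(k, Z, k)) =?= T,  true =?= true.
Delete trivial equation true =?= true.
Bind T := cons(h(5, k, a), h(k, Z, k)); no other remaining equation mentions T.
Delete trivial equation true =?= true.
Decompose cons/2: node(true, h(R, W, 5)) =?= Z,  Y1 =?= W.
Bind Z := node(true, h(R, W, 5)); no other remaining equation mentions Z. Substituting into the earlier bindings gives Y := h(k, node(true, h(R, W, 5)), k), T := cons(h(5, k, a), h(k, node(true, h(R, W, 5)), k)).
Bind Y1 := W; substituting into the remaining equations gives: node(cons(N, 5), R) =?= node(N, W),  r(cons(cons(5, V), true), cons(true, V)) =?= r(cons(W, true), cons(true, h(node(N, N), r(5, k), h(5, 5, N)))).
Decompose node/2: cons(N, 5) =?= N,  R =?= W.
Occurs check fails: N occurs in cons(N, 5); the equation N =?= cons(N, 5) has no finite solution.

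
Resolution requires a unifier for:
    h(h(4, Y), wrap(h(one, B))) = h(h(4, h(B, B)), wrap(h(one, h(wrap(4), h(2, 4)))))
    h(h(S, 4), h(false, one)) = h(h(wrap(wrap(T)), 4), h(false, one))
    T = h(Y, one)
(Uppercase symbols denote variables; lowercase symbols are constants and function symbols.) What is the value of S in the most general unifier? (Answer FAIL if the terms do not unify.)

Decompose h/2: h(4, Y) = h(4, h(B, B)),  wrap(h(one, B)) = wrap(h(one, h(wrap(4), h(2, 4)))).
Decompose h/2: 4 = 4,  Y = h(B, B).
Delete trivial equation 4 = 4.
Bind Y := h(B, B); substituting into the one remaining equation that mentions Y gives: T = h(h(B, B), one).
Decompose wrap/1: h(one, B) = h(one, h(wrap(4), h(2, 4))).
Decompose h/2: one = one,  B = h(wrap(4), h(2, 4)).
Delete trivial equation one = one.
Bind B := h(wrap(4), h(2, 4)); substituting into the one remaining equation that mentions B gives: T = h(h(h(wrap(4), h(2, 4)), h(wrap(4), h(2, 4))), one). Substituting into the earlier binding gives Y := h(h(wrap(4), h(2, 4)), h(wrap(4), h(2, 4))).
Decompose h/2: h(S, 4) = h(wrap(wrap(T)), 4),  h(false, one) = h(false, one).
Decompose h/2: S = wrap(wrap(T)),  4 = 4.
Bind S := wrap(wrap(T)); no other remaining equation mentions S.
Delete trivial equation 4 = 4.
Delete trivial equation h(false, one) = h(false, one).
Bind T := h(h(h(wrap(4), h(2, 4)), h(wrap(4), h(2, 4))), one). Substituting into the earlier binding gives S := wrap(wrap(h(h(h(wrap(4), h(2, 4)), h(wrap(4), h(2, 4))), one))).
MGU = { Y ↦ h(h(wrap(4), h(2, 4)), h(wrap(4), h(2, 4))), B ↦ h(wrap(4), h(2, 4)), S ↦ wrap(wrap(h(h(h(wrap(4), h(2, 4)), h(wrap(4), h(2, 4))), one))), T ↦ h(h(h(wrap(4), h(2, 4)), h(wrap(4), h(2, 4))), one) }, so S ↦ wrap(wrap(h(h(h(wrap(4), h(2, 4)), h(wrap(4), h(2, 4))), one))).

wrap(wrap(h(h(h(wrap(4), h(2, 4)), h(wrap(4), h(2, 4))), one)))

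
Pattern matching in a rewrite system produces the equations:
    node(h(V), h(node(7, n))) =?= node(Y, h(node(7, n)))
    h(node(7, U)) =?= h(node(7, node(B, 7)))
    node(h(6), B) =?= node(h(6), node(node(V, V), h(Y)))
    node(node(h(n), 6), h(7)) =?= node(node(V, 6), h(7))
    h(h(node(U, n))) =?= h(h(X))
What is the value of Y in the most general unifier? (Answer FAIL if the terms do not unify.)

Decompose node/2: h(V) =?= Y,  h(node(7, n)) =?= h(node(7, n)).
Bind Y := h(V); substituting into the one remaining equation that mentions Y gives: node(h(6), B) =?= node(h(6), node(node(V, V), h(h(V)))).
Delete trivial equation h(node(7, n)) =?= h(node(7, n)).
Decompose h/1: node(7, U) =?= node(7, node(B, 7)).
Decompose node/2: 7 =?= 7,  U =?= node(B, 7).
Delete trivial equation 7 =?= 7.
Bind U := node(B, 7); substituting into the one remaining equation that mentions U gives: h(h(node(node(B, 7), n))) =?= h(h(X)).
Decompose node/2: h(6) =?= h(6),  B =?= node(node(V, V), h(h(V))).
Delete trivial equation h(6) =?= h(6).
Bind B := node(node(V, V), h(h(V))); substituting into the one remaining equation that mentions B gives: h(h(node(node(node(node(V, V), h(h(V))), 7), n))) =?= h(h(X)). Substituting into the earlier binding gives U := node(node(node(V, V), h(h(V))), 7).
Decompose node/2: node(h(n), 6) =?= node(V, 6),  h(7) =?= h(7).
Decompose node/2: h(n) =?= V,  6 =?= 6.
Bind V := h(n); substituting into the one remaining equation that mentions V gives: h(h(node(node(node(node(h(n), h(n)), h(h(h(n)))), 7), n))) =?= h(h(X)). Substituting into the earlier bindings gives Y := h(h(n)), U := node(node(node(h(n), h(n)), h(h(h(n)))), 7), B := node(node(h(n), h(n)), h(h(h(n)))).
Delete trivial equation 6 =?= 6.
Delete trivial equation h(7) =?= h(7).
Decompose h/1: h(node(node(node(node(h(n), h(n)), h(h(h(n)))), 7), n)) =?= h(X).
Decompose h/1: node(node(node(node(h(n), h(n)), h(h(h(n)))), 7), n) =?= X.
Bind X := node(node(node(node(h(n), h(n)), h(h(h(n)))), 7), n).
MGU = { Y ↦ h(h(n)), U ↦ node(node(node(h(n), h(n)), h(h(h(n)))), 7), B ↦ node(node(h(n), h(n)), h(h(h(n)))), V ↦ h(n), X ↦ node(node(node(node(h(n), h(n)), h(h(h(n)))), 7), n) }, so Y ↦ h(h(n)).

h(h(n))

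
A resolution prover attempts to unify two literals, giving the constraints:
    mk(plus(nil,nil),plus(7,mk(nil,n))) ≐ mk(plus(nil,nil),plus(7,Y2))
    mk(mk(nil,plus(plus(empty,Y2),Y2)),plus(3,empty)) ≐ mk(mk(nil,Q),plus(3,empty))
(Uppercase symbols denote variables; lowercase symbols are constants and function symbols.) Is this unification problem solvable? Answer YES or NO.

Decompose mk/2: plus(nil,nil) ≐ plus(nil,nil),  plus(7,mk(nil,n)) ≐ plus(7,Y2).
Delete trivial equation plus(nil,nil) ≐ plus(nil,nil).
Decompose plus/2: 7 ≐ 7,  mk(nil,n) ≐ Y2.
Delete trivial equation 7 ≐ 7.
Bind Y2 := mk(nil,n); substituting into the remaining equation gives: mk(mk(nil,plus(plus(empty,mk(nil,n)),mk(nil,n))),plus(3,empty)) ≐ mk(mk(nil,Q),plus(3,empty)).
Decompose mk/2: mk(nil,plus(plus(empty,mk(nil,n)),mk(nil,n))) ≐ mk(nil,Q),  plus(3,empty) ≐ plus(3,empty).
Decompose mk/2: nil ≐ nil,  plus(plus(empty,mk(nil,n)),mk(nil,n)) ≐ Q.
Delete trivial equation nil ≐ nil.
Bind Q := plus(plus(empty,mk(nil,n)),mk(nil,n)); no other remaining equation mentions Q.
Delete trivial equation plus(3,empty) ≐ plus(3,empty).
No equations remain and no clash or occurs-check failure arose, so a unifier exists.

YES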